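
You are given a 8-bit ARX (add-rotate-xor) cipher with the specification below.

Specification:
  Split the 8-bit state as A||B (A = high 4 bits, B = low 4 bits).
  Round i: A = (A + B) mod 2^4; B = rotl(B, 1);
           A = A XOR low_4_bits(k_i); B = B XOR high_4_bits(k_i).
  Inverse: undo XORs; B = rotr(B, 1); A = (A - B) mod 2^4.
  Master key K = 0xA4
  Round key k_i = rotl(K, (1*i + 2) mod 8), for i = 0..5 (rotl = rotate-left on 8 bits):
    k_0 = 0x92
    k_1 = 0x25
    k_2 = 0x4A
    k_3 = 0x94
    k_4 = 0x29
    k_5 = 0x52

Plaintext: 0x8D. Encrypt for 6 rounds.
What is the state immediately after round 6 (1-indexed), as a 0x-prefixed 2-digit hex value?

0xA3

s_0 = plaintext = 0x8D
s_1 = Round(s_0, k_0) = 0x72
s_2 = Round(s_1, k_1) = 0xC6
s_3 = Round(s_2, k_2) = 0x88
s_4 = Round(s_3, k_3) = 0x48
s_5 = Round(s_4, k_4) = 0x53
s_6 = Round(s_5, k_5) = 0xA3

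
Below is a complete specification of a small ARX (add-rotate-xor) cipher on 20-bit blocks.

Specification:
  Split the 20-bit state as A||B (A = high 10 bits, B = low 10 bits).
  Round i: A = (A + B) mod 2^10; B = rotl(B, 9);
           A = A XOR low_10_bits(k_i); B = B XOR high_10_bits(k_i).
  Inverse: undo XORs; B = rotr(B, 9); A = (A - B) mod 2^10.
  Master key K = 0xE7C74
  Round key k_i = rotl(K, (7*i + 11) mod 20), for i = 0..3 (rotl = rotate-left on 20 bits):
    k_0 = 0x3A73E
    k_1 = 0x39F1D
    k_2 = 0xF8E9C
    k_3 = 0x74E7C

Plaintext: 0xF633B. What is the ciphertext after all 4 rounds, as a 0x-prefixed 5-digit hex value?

s_0 = plaintext = 0xF633B
s_1 = Round(s_0, k_0) = 0x0B774
s_2 = Round(s_1, k_1) = 0x2F15D
s_3 = Round(s_2, k_2) = 0x2154D
s_4 = Round(s_3, k_3) = 0xEBB75

0xEBB75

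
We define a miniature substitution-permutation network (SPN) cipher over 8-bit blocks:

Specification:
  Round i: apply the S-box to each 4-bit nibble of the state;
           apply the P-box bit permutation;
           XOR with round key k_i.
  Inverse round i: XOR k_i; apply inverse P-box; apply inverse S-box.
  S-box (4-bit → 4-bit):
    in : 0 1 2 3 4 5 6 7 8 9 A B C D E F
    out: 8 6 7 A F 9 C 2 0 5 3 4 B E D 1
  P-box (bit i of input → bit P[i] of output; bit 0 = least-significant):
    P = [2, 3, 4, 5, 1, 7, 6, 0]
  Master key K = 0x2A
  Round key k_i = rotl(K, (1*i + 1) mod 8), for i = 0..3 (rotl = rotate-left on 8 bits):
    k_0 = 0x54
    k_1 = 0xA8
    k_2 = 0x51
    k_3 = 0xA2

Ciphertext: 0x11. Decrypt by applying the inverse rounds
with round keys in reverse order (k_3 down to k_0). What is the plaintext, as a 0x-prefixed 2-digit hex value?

0x8E

s_0 = ciphertext = 0x11
s_1 = InvRound(s_0, k_3) = 0xC6
s_2 = InvRound(s_1, k_2) = 0xC9
s_3 = InvRound(s_2, k_1) = 0x60
s_4 = InvRound(s_3, k_0) = 0x8E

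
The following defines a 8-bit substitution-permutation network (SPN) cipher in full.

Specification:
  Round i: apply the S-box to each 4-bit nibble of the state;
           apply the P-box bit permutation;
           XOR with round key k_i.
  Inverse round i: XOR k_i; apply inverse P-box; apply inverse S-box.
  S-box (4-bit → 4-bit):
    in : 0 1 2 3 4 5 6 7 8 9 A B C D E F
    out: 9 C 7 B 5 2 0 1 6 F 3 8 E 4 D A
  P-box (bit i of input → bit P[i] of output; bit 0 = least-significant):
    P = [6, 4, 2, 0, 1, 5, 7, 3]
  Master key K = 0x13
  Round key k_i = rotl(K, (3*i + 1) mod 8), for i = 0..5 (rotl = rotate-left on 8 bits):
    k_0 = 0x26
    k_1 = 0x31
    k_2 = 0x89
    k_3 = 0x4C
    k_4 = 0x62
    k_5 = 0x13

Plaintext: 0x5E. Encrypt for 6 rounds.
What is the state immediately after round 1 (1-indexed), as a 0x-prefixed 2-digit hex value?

s_0 = plaintext = 0x5E
s_1 = Round(s_0, k_0) = 0x43
s_2 = Round(s_1, k_1) = 0xE2
s_3 = Round(s_2, k_2) = 0x57
s_4 = Round(s_3, k_3) = 0x2C
s_5 = Round(s_4, k_4) = 0xD5
s_6 = Round(s_5, k_5) = 0x83

0x43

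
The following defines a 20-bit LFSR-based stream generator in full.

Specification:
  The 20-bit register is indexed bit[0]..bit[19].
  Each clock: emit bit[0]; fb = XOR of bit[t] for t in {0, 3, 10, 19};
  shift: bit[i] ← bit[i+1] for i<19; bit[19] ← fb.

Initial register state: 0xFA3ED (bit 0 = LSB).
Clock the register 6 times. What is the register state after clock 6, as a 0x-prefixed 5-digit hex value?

0x5FE8F

reg_0 = 0xFA3ED
clock 1: out=1, reg = 0xFD1F6
clock 2: out=0, reg = 0xFE8FB
clock 3: out=1, reg = 0xFF47D
clock 4: out=1, reg = 0x7FA3E
clock 5: out=0, reg = 0xBFD1F
clock 6: out=1, reg = 0x5FE8F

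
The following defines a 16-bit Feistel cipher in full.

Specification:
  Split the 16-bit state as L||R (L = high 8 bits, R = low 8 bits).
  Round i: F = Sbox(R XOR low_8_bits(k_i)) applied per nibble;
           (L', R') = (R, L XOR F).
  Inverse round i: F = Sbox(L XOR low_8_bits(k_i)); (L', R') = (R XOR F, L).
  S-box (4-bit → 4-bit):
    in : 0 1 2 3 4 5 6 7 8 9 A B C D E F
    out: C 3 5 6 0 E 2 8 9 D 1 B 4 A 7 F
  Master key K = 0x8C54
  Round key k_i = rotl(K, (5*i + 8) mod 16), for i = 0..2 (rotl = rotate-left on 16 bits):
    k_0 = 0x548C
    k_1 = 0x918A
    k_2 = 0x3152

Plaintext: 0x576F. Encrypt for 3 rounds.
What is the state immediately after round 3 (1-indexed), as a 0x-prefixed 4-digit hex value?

0x7473

s_0 = plaintext = 0x576F
s_1 = Round(s_0, k_0) = 0x6F21
s_2 = Round(s_1, k_1) = 0x2174
s_3 = Round(s_2, k_2) = 0x7473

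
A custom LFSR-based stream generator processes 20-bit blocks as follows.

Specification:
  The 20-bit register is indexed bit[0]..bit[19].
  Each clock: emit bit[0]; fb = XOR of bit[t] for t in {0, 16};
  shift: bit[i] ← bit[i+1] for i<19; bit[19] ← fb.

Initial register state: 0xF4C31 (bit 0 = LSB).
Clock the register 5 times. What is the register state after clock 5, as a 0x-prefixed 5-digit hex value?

reg_0 = 0xF4C31
clock 1: out=1, reg = 0x7A618
clock 2: out=0, reg = 0xBD30C
clock 3: out=0, reg = 0xDE986
clock 4: out=0, reg = 0xEF4C3
clock 5: out=1, reg = 0xF7A61

0xF7A61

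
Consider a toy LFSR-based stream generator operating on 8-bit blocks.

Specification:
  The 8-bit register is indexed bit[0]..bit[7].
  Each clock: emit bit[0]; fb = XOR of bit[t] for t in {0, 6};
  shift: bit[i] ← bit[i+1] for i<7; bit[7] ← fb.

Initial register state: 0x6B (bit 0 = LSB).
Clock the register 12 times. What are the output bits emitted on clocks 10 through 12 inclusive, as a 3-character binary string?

reg_0 = 0x6B
clock 1: out=1, reg = 0x35
clock 2: out=1, reg = 0x9A
clock 3: out=0, reg = 0x4D
clock 4: out=1, reg = 0x26
clock 5: out=0, reg = 0x13
clock 6: out=1, reg = 0x89
clock 7: out=1, reg = 0xC4
clock 8: out=0, reg = 0xE2
clock 9: out=0, reg = 0xF1
clock 10: out=1, reg = 0x78
clock 11: out=0, reg = 0xBC
clock 12: out=0, reg = 0x5E

100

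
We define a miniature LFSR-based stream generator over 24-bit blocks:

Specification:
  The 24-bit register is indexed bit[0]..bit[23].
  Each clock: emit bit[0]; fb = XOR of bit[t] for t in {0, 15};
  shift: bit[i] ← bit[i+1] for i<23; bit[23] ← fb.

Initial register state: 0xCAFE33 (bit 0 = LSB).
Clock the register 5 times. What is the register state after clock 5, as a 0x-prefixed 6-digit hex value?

0x3657F1

reg_0 = 0xCAFE33
clock 1: out=1, reg = 0x657F19
clock 2: out=1, reg = 0xB2BF8C
clock 3: out=0, reg = 0xD95FC6
clock 4: out=0, reg = 0x6CAFE3
clock 5: out=1, reg = 0x3657F1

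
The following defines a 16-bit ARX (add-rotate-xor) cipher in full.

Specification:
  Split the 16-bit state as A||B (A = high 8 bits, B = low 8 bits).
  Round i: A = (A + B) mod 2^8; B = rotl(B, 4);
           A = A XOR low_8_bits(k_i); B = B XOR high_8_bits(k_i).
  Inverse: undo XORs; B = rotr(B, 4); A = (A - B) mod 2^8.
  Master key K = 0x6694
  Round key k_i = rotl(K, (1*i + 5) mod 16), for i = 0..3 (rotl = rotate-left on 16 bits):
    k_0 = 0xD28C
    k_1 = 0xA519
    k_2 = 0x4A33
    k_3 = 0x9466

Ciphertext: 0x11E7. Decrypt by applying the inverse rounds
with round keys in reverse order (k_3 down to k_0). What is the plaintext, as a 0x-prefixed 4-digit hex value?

0x735F

s_0 = ciphertext = 0x11E7
s_1 = InvRound(s_0, k_3) = 0x4037
s_2 = InvRound(s_1, k_2) = 0x9CD7
s_3 = InvRound(s_2, k_1) = 0x5E27
s_4 = InvRound(s_3, k_0) = 0x735F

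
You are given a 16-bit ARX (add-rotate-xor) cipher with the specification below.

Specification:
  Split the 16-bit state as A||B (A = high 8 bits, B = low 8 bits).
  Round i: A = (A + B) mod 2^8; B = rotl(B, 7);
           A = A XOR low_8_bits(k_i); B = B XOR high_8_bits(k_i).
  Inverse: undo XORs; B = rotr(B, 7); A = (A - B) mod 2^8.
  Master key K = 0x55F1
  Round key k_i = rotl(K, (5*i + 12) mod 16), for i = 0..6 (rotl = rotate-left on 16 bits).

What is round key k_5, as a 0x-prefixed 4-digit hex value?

0xBE2A

K = 0x55F1
k_0 = rotl(K, (5*0+12) mod 16) = rotl(K, 12) = 0x155F
k_1 = rotl(K, (5*1+12) mod 16) = rotl(K, 1) = 0xABE2
k_2 = rotl(K, (5*2+12) mod 16) = rotl(K, 6) = 0x7C55
k_3 = rotl(K, (5*3+12) mod 16) = rotl(K, 11) = 0x8AAF
k_4 = rotl(K, (5*4+12) mod 16) = rotl(K, 0) = 0x55F1
k_5 = rotl(K, (5*5+12) mod 16) = rotl(K, 5) = 0xBE2A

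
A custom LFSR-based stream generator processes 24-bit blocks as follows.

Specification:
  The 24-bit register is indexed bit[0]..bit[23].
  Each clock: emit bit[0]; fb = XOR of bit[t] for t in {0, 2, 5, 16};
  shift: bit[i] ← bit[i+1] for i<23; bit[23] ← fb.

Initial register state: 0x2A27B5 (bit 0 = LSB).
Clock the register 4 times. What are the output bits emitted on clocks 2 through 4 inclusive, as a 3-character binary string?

reg_0 = 0x2A27B5
clock 1: out=1, reg = 0x9513DA
clock 2: out=0, reg = 0xCA89ED
clock 3: out=1, reg = 0xE544F6
clock 4: out=0, reg = 0xF2A27B

010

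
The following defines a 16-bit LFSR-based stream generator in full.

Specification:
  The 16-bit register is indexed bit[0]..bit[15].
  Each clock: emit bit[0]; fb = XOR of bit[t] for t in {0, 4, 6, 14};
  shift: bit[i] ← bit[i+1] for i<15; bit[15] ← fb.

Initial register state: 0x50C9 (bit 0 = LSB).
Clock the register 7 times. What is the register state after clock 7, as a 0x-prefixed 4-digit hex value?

0x56A1

reg_0 = 0x50C9
clock 1: out=1, reg = 0xA864
clock 2: out=0, reg = 0xD432
clock 3: out=0, reg = 0x6A19
clock 4: out=1, reg = 0xB50C
clock 5: out=0, reg = 0x5A86
clock 6: out=0, reg = 0xAD43
clock 7: out=1, reg = 0x56A1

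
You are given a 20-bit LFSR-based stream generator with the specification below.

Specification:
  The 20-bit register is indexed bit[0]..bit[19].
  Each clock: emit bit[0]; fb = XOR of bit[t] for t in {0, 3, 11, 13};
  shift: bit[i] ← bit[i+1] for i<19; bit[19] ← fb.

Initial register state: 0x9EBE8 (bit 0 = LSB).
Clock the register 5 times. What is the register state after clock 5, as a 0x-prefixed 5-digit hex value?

reg_0 = 0x9EBE8
clock 1: out=0, reg = 0xCF5F4
clock 2: out=0, reg = 0xE7AFA
clock 3: out=0, reg = 0xF3D7D
clock 4: out=1, reg = 0x79EBE
clock 5: out=0, reg = 0x3CF5F

0x3CF5F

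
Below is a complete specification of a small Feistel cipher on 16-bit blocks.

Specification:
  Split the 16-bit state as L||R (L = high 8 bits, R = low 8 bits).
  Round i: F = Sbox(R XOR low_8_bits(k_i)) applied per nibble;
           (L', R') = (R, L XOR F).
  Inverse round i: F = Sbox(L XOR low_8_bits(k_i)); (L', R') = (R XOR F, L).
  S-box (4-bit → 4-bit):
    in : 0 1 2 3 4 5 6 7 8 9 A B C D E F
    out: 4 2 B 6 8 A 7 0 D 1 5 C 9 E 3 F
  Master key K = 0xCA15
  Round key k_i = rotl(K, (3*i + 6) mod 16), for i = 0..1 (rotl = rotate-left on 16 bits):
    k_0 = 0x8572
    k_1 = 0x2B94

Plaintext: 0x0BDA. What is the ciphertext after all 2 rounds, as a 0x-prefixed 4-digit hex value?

0x5641

s_0 = plaintext = 0x0BDA
s_1 = Round(s_0, k_0) = 0xDA56
s_2 = Round(s_1, k_1) = 0x5641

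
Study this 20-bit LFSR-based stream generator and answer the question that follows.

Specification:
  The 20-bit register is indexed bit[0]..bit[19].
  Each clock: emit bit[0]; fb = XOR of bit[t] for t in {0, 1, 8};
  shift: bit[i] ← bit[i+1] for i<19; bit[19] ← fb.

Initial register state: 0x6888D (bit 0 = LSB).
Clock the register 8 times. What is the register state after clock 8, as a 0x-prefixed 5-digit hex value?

0x43688

reg_0 = 0x6888D
clock 1: out=1, reg = 0xB4446
clock 2: out=0, reg = 0xDA223
clock 3: out=1, reg = 0x6D111
clock 4: out=1, reg = 0x36888
clock 5: out=0, reg = 0x1B444
clock 6: out=0, reg = 0x0DA22
clock 7: out=0, reg = 0x86D11
clock 8: out=1, reg = 0x43688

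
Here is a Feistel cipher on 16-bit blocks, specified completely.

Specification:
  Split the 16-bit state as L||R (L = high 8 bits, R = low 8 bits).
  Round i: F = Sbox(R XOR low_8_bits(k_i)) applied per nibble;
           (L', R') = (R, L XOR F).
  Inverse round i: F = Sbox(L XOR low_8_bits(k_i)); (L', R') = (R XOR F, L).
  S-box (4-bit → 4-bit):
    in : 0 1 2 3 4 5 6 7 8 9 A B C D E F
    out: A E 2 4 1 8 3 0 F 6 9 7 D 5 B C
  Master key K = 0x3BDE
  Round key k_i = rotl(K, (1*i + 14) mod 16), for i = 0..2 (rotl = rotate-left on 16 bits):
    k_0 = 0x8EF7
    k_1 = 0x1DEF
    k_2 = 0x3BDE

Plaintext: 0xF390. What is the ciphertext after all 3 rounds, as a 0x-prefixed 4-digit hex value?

s_0 = plaintext = 0xF390
s_1 = Round(s_0, k_0) = 0x90C3
s_2 = Round(s_1, k_1) = 0xC3BD
s_3 = Round(s_2, k_2) = 0xBDF7

0xBDF7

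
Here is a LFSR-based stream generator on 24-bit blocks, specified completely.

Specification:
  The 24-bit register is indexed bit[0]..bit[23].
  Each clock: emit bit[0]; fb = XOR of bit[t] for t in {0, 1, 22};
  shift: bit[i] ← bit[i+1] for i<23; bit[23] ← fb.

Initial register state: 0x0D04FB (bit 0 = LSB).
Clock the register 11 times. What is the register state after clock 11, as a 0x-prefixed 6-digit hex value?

reg_0 = 0x0D04FB
clock 1: out=1, reg = 0x06827D
clock 2: out=1, reg = 0x83413E
clock 3: out=0, reg = 0xC1A09F
clock 4: out=1, reg = 0xE0D04F
clock 5: out=1, reg = 0xF06827
clock 6: out=1, reg = 0xF83413
clock 7: out=1, reg = 0xFC1A09
clock 8: out=1, reg = 0x7E0D04
clock 9: out=0, reg = 0xBF0682
clock 10: out=0, reg = 0xDF8341
clock 11: out=1, reg = 0x6FC1A0

0x6FC1A0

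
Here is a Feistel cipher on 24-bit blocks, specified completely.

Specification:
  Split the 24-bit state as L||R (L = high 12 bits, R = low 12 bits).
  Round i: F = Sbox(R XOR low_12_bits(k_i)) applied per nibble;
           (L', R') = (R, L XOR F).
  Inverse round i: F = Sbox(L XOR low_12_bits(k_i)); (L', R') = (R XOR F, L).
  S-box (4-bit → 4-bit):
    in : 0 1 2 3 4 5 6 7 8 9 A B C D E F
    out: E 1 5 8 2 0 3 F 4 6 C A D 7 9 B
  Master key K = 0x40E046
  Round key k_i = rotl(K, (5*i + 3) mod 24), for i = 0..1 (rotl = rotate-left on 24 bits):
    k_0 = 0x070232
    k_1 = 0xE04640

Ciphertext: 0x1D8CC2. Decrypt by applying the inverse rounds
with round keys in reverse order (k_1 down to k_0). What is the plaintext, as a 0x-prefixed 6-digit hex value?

0x0BA3A6

s_0 = ciphertext = 0x1D8CC2
s_1 = InvRound(s_0, k_1) = 0x3A61D8
s_2 = InvRound(s_1, k_0) = 0x0BA3A6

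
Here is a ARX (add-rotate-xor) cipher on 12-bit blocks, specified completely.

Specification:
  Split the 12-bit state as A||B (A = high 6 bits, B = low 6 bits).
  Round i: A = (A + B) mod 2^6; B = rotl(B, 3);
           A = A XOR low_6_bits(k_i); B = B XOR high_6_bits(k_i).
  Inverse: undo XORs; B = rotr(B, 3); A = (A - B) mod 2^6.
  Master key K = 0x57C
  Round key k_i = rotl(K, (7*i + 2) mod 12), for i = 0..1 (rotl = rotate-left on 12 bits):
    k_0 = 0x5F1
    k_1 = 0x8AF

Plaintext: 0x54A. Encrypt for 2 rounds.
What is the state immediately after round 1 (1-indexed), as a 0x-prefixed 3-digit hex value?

0xB86

s_0 = plaintext = 0x54A
s_1 = Round(s_0, k_0) = 0xB86
s_2 = Round(s_1, k_1) = 0x6D2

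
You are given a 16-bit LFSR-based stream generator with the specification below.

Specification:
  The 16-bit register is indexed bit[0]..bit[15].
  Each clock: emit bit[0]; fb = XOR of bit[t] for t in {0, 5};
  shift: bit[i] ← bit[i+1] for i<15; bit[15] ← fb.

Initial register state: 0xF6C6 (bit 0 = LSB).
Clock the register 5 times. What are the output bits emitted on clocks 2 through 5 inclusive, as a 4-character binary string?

1100

reg_0 = 0xF6C6
clock 1: out=0, reg = 0x7B63
clock 2: out=1, reg = 0x3DB1
clock 3: out=1, reg = 0x1ED8
clock 4: out=0, reg = 0x0F6C
clock 5: out=0, reg = 0x87B6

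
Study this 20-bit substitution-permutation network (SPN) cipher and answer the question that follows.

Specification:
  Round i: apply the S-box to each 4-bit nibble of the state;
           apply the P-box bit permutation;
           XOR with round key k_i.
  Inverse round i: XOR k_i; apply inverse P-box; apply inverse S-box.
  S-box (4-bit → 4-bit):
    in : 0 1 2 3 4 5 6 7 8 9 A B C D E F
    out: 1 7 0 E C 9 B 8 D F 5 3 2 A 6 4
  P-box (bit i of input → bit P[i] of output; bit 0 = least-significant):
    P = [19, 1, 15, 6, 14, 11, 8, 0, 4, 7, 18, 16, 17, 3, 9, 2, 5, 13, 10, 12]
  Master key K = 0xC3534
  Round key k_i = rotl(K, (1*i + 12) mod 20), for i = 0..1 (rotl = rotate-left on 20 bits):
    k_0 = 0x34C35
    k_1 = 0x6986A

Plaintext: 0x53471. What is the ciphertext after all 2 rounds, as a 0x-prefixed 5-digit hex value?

0xA75E6

s_0 = plaintext = 0x53471
s_1 = Round(s_0, k_0) = 0xEDE1A
s_2 = Round(s_1, k_1) = 0xA75E6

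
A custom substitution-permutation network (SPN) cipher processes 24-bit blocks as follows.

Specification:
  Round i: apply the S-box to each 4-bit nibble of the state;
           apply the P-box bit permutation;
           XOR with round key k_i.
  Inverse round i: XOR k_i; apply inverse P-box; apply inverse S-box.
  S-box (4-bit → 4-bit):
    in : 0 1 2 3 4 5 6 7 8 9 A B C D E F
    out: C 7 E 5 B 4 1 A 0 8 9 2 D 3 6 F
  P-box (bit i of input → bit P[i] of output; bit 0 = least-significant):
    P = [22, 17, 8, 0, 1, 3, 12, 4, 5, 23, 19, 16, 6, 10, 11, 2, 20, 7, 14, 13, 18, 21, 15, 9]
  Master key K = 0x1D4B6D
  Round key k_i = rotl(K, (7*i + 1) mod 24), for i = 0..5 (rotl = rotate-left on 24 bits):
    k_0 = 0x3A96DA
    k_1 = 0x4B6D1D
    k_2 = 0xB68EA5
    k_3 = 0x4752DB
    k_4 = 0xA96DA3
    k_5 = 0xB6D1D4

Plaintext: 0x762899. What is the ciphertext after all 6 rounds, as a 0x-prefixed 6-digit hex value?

0xAFAA9B

s_0 = plaintext = 0x762899
s_1 = Round(s_0, k_0) = 0x0A98CF
s_2 = Round(s_1, k_1) = 0x19DE0A
s_3 = Round(s_2, k_2) = 0x5A3AF4
s_4 = Round(s_3, k_3) = 0x14EAA0
s_5 = Round(s_4, k_4) = 0x9CC010
s_6 = Round(s_5, k_5) = 0xAFAA9B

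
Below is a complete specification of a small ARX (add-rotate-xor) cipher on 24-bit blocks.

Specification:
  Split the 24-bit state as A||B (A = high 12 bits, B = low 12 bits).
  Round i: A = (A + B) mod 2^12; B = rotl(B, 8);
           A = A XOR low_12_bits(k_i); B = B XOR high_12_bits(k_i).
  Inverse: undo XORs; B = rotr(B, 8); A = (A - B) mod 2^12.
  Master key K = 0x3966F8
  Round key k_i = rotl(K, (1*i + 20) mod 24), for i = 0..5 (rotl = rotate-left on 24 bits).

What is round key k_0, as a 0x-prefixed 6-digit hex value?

K = 0x3966F8
k_0 = rotl(K, (1*0+20) mod 24) = rotl(K, 20) = 0x83966F

0x83966F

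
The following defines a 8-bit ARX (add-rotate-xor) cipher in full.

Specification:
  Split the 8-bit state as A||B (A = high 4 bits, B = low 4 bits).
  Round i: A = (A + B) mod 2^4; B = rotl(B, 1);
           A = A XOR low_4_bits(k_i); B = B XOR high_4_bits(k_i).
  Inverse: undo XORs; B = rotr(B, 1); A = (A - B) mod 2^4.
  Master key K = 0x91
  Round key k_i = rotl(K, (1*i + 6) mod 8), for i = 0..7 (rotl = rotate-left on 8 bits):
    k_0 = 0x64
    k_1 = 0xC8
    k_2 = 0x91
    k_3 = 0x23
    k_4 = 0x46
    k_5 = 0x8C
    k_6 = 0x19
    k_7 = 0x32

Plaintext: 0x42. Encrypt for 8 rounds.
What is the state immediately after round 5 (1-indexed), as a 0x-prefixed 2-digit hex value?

s_0 = plaintext = 0x42
s_1 = Round(s_0, k_0) = 0x22
s_2 = Round(s_1, k_1) = 0xC8
s_3 = Round(s_2, k_2) = 0x58
s_4 = Round(s_3, k_3) = 0xE3
s_5 = Round(s_4, k_4) = 0x72
s_6 = Round(s_5, k_5) = 0x5C
s_7 = Round(s_6, k_6) = 0x88
s_8 = Round(s_7, k_7) = 0x22

0x72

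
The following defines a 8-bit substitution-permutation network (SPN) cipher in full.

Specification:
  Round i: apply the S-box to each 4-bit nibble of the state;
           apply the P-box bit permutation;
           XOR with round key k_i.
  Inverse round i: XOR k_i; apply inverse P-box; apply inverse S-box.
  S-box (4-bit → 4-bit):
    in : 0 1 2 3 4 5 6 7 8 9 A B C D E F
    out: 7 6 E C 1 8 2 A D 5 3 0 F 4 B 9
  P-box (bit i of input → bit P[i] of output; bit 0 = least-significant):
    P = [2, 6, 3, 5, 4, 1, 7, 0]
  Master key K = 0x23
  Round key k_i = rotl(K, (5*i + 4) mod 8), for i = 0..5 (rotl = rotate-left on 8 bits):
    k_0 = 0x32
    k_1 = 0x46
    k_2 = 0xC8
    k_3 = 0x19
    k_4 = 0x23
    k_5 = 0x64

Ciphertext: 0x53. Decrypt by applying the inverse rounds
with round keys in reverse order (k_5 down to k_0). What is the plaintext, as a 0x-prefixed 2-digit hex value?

0xD2

s_0 = ciphertext = 0x53
s_1 = InvRound(s_0, k_5) = 0xEF
s_2 = InvRound(s_1, k_4) = 0xD0
s_3 = InvRound(s_2, k_3) = 0x31
s_4 = InvRound(s_3, k_2) = 0x82
s_5 = InvRound(s_4, k_1) = 0xDA
s_6 = InvRound(s_5, k_0) = 0xD2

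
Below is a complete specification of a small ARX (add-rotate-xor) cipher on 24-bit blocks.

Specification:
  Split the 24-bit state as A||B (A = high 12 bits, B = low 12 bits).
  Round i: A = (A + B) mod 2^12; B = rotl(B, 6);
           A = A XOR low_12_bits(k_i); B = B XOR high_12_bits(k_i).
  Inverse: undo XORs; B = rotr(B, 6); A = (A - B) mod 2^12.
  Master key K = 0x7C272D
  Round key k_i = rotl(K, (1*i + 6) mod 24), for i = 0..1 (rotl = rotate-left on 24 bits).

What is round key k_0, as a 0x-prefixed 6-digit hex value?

0x09CB5F

K = 0x7C272D
k_0 = rotl(K, (1*0+6) mod 24) = rotl(K, 6) = 0x09CB5F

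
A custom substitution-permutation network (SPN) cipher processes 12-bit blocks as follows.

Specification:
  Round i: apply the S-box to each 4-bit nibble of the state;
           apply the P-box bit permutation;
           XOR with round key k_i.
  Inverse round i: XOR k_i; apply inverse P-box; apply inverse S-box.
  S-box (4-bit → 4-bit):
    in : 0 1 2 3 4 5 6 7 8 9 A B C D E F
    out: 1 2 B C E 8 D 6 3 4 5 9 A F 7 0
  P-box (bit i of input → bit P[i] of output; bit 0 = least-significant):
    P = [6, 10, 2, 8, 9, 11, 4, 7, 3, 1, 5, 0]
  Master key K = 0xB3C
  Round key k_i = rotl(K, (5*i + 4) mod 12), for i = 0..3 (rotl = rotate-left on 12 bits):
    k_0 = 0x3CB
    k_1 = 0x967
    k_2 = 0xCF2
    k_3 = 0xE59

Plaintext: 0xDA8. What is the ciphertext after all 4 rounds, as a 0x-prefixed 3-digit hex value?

0xC49

s_0 = plaintext = 0xDA8
s_1 = Round(s_0, k_0) = 0x5B0
s_2 = Round(s_1, k_1) = 0xBA6
s_3 = Round(s_2, k_2) = 0xFAF
s_4 = Round(s_3, k_3) = 0xC49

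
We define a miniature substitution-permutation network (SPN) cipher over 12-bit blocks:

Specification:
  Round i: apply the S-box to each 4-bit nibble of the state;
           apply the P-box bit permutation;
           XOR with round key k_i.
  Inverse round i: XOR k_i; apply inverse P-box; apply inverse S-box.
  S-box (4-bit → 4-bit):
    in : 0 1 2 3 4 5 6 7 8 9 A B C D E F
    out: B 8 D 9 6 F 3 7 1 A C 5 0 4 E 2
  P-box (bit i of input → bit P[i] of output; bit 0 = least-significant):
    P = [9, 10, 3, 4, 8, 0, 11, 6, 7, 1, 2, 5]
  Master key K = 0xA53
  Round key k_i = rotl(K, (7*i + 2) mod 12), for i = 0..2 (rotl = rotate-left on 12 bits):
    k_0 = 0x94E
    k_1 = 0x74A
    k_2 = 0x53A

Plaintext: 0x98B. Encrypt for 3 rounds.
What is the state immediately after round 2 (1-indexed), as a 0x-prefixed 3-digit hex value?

0x267

s_0 = plaintext = 0x98B
s_1 = Round(s_0, k_0) = 0xA64
s_2 = Round(s_1, k_1) = 0x267
s_3 = Round(s_2, k_2) = 0x297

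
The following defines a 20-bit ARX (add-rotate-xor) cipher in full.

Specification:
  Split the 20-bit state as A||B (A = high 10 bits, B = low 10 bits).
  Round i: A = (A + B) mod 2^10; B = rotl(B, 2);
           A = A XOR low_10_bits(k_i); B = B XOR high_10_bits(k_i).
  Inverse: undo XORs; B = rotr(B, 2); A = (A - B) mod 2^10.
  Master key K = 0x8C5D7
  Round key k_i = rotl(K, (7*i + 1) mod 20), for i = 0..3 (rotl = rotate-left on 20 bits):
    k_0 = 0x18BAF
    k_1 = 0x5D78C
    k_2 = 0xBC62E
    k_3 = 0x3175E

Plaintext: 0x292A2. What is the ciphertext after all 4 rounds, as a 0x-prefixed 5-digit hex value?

s_0 = plaintext = 0x292A2
s_1 = Round(s_0, k_0) = 0x3A6E8
s_2 = Round(s_1, k_1) = 0x176D7
s_3 = Round(s_2, k_2) = 0x469AF
s_4 = Round(s_3, k_3) = 0x65E78

0x65E78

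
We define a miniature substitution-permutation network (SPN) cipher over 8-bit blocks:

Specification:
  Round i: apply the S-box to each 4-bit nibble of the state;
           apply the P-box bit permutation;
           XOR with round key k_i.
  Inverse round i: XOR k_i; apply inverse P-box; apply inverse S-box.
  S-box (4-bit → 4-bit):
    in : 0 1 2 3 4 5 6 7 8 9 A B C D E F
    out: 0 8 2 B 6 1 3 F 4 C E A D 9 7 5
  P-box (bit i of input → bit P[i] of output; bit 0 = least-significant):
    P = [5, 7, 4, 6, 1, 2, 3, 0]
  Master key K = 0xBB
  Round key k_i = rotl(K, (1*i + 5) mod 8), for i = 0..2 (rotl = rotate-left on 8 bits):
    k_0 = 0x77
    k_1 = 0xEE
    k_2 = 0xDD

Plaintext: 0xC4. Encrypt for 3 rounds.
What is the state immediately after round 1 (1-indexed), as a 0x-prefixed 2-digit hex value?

s_0 = plaintext = 0xC4
s_1 = Round(s_0, k_0) = 0xEC
s_2 = Round(s_1, k_1) = 0x90
s_3 = Round(s_2, k_2) = 0xD4

0xEC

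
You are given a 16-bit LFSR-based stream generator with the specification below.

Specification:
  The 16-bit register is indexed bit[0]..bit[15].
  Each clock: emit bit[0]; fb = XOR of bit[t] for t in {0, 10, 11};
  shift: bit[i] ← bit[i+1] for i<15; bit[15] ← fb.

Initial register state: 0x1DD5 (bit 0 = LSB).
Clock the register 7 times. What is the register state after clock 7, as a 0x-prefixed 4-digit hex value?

reg_0 = 0x1DD5
clock 1: out=1, reg = 0x8EEA
clock 2: out=0, reg = 0x4775
clock 3: out=1, reg = 0x23BA
clock 4: out=0, reg = 0x11DD
clock 5: out=1, reg = 0x88EE
clock 6: out=0, reg = 0xC477
clock 7: out=1, reg = 0x623B

0x623B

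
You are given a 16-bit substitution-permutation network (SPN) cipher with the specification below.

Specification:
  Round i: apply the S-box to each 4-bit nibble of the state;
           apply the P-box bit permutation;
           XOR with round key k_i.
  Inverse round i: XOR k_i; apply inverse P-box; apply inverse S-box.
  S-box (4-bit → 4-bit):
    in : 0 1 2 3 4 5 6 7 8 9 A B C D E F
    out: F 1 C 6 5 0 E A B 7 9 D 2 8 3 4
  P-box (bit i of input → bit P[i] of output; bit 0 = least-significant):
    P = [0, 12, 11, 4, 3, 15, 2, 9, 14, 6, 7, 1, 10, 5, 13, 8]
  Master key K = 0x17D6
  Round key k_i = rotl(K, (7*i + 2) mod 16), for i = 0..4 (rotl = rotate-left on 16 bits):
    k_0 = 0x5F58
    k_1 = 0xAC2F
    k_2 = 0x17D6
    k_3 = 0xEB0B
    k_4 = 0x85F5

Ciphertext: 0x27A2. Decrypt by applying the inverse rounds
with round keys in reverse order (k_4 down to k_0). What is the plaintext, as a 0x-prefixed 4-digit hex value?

s_0 = ciphertext = 0x27A2
s_1 = InvRound(s_0, k_4) = 0xF76A
s_2 = InvRound(s_1, k_3) = 0xEC59
s_3 = InvRound(s_2, k_2) = 0x2B09
s_4 = InvRound(s_3, k_1) = 0x8D65
s_5 = InvRound(s_4, k_0) = 0xC108

0xC108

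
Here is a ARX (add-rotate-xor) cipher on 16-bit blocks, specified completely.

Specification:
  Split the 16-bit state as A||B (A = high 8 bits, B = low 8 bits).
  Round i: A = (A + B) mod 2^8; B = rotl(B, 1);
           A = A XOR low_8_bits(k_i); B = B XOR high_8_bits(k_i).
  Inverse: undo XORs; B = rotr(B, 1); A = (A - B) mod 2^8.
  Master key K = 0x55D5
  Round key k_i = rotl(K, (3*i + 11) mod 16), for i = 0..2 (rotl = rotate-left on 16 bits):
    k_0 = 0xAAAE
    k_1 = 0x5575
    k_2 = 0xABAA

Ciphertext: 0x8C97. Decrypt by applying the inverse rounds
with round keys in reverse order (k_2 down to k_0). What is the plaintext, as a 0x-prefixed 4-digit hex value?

0xEF87

s_0 = ciphertext = 0x8C97
s_1 = InvRound(s_0, k_2) = 0x081E
s_2 = InvRound(s_1, k_1) = 0xD8A5
s_3 = InvRound(s_2, k_0) = 0xEF87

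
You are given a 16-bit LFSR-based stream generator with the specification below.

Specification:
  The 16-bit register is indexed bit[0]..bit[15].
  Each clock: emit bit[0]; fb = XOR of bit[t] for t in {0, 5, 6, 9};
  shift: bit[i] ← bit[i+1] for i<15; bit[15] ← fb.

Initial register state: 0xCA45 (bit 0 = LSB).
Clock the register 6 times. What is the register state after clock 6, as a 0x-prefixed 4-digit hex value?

0x6F29

reg_0 = 0xCA45
clock 1: out=1, reg = 0xE522
clock 2: out=0, reg = 0xF291
clock 3: out=1, reg = 0x7948
clock 4: out=0, reg = 0xBCA4
clock 5: out=0, reg = 0xDE52
clock 6: out=0, reg = 0x6F29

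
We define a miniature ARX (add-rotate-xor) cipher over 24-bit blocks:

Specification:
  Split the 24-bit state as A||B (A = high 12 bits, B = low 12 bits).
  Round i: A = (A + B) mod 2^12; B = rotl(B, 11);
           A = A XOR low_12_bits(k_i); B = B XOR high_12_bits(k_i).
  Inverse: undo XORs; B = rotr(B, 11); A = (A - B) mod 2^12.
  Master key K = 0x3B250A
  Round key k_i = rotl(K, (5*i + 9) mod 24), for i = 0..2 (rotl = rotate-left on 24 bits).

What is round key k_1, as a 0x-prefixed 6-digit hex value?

0x428EC9

K = 0x3B250A
k_0 = rotl(K, (5*0+9) mod 24) = rotl(K, 9) = 0x4A1476
k_1 = rotl(K, (5*1+9) mod 24) = rotl(K, 14) = 0x428EC9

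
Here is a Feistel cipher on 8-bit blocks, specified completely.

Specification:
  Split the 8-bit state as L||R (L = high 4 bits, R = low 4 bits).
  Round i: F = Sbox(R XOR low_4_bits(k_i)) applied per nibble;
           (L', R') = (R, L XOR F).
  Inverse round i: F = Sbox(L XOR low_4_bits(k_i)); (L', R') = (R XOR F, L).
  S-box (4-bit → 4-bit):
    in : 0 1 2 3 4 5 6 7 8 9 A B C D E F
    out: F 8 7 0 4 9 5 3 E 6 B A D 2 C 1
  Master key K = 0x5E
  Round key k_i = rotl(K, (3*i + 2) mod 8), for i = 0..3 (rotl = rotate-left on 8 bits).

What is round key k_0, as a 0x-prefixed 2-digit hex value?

K = 0x5E
k_0 = rotl(K, (3*0+2) mod 8) = rotl(K, 2) = 0x79

0x79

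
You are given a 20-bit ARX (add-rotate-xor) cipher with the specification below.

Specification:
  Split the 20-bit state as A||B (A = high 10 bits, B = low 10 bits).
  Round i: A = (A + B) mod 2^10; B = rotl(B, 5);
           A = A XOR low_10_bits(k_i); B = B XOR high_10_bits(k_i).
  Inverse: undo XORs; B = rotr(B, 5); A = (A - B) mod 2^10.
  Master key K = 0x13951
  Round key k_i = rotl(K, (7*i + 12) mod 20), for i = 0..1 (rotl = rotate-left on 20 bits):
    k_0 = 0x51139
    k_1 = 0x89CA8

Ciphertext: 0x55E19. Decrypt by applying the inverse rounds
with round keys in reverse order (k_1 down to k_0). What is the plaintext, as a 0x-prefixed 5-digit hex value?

s_0 = ciphertext = 0x55E19
s_1 = InvRound(s_0, k_1) = 0x8FBC1
s_2 = InvRound(s_1, k_0) = 0x94CB4

0x94CB4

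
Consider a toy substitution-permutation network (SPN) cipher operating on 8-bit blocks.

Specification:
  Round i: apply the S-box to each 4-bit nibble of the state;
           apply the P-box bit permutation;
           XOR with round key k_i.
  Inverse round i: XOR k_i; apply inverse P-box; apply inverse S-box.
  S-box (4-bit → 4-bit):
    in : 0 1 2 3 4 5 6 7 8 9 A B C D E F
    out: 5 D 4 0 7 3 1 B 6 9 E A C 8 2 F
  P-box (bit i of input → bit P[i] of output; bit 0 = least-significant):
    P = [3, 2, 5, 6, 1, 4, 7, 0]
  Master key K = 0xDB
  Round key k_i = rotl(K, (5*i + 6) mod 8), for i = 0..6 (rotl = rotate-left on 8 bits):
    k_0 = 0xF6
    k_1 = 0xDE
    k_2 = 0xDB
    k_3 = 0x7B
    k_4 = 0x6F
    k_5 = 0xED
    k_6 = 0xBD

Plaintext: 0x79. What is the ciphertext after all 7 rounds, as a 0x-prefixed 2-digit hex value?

s_0 = plaintext = 0x79
s_1 = Round(s_0, k_0) = 0xAD
s_2 = Round(s_1, k_1) = 0x0F
s_3 = Round(s_2, k_2) = 0x35
s_4 = Round(s_3, k_3) = 0x77
s_5 = Round(s_4, k_4) = 0x30
s_6 = Round(s_5, k_5) = 0xC5
s_7 = Round(s_6, k_6) = 0x30

0x30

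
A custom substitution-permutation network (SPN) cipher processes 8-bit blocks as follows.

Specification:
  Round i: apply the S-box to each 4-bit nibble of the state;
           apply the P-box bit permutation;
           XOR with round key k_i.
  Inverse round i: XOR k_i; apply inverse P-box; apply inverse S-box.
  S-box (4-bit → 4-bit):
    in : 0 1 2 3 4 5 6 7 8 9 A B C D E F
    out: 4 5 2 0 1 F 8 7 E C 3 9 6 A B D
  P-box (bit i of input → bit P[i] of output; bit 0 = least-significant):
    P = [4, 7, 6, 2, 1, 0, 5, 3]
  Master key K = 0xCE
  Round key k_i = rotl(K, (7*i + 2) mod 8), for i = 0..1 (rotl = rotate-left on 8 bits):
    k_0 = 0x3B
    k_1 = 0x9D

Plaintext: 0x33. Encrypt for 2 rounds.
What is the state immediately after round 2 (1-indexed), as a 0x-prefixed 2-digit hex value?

s_0 = plaintext = 0x33
s_1 = Round(s_0, k_0) = 0x3B
s_2 = Round(s_1, k_1) = 0x89

0x89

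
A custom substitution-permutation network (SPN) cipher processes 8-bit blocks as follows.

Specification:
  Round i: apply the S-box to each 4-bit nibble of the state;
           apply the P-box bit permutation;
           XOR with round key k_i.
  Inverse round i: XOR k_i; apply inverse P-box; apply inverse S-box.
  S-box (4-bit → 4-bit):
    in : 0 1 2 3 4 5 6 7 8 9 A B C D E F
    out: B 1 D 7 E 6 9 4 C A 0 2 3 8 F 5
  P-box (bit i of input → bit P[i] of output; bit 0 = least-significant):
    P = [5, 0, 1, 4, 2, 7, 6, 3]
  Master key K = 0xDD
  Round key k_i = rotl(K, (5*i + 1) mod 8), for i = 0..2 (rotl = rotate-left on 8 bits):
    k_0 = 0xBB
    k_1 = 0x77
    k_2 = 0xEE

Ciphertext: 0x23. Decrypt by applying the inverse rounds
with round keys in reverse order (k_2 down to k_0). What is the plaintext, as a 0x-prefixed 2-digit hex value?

0xC2

s_0 = ciphertext = 0x23
s_1 = InvRound(s_0, k_2) = 0xEB
s_2 = InvRound(s_1, k_1) = 0x0D
s_3 = InvRound(s_2, k_0) = 0xC2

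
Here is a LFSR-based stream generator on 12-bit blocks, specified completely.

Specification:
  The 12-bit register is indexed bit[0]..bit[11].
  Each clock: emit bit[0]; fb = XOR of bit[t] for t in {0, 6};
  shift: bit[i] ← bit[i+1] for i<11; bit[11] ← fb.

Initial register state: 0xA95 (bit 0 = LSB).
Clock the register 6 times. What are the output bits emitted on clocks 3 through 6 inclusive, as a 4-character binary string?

reg_0 = 0xA95
clock 1: out=1, reg = 0xD4A
clock 2: out=0, reg = 0xEA5
clock 3: out=1, reg = 0xF52
clock 4: out=0, reg = 0xFA9
clock 5: out=1, reg = 0xFD4
clock 6: out=0, reg = 0xFEA

1010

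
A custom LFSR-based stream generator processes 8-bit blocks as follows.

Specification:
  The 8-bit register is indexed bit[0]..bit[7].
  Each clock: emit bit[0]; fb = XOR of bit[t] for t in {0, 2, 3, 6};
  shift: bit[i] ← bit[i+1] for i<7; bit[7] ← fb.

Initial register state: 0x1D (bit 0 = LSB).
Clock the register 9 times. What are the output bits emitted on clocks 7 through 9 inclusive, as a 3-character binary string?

001

reg_0 = 0x1D
clock 1: out=1, reg = 0x8E
clock 2: out=0, reg = 0x47
clock 3: out=1, reg = 0xA3
clock 4: out=1, reg = 0xD1
clock 5: out=1, reg = 0x68
clock 6: out=0, reg = 0x34
clock 7: out=0, reg = 0x9A
clock 8: out=0, reg = 0xCD
clock 9: out=1, reg = 0x66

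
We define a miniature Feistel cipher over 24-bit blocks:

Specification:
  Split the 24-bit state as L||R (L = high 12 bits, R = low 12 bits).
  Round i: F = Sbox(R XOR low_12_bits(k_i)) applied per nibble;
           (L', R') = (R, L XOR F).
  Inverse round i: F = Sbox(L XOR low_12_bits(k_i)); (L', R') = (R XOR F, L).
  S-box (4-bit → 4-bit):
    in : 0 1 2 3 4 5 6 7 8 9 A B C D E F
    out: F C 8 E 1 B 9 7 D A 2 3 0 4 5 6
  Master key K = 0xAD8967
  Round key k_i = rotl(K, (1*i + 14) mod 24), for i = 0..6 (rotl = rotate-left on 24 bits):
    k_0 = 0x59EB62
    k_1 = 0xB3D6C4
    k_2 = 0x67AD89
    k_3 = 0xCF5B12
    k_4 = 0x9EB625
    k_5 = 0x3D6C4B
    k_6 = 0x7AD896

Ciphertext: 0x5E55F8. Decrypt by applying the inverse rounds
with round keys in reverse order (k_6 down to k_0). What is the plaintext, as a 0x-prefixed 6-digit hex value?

s_0 = ciphertext = 0x5E55F8
s_1 = InvRound(s_0, k_6) = 0x1865E5
s_2 = InvRound(s_1, k_5) = 0x1E1186
s_3 = InvRound(s_2, k_4) = 0x6871E1
s_4 = InvRound(s_3, k_3) = 0x54A687
s_5 = InvRound(s_4, k_2) = 0xB8954A
s_6 = InvRound(s_5, k_1) = 0x15EB89
s_7 = InvRound(s_6, k_0) = 0x96915E

0x96915E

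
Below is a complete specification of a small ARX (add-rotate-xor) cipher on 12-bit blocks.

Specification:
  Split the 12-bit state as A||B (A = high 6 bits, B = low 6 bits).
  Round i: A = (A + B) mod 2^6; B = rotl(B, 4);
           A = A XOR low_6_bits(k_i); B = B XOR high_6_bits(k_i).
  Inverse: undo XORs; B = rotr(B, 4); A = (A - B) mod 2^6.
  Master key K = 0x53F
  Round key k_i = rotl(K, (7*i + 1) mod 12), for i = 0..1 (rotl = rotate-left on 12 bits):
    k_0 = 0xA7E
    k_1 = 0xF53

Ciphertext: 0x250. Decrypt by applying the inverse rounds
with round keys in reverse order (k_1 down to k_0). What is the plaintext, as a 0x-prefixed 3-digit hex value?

s_0 = ciphertext = 0x250
s_1 = InvRound(s_0, k_1) = 0x936
s_2 = InvRound(s_1, k_0) = 0x77D

0x77D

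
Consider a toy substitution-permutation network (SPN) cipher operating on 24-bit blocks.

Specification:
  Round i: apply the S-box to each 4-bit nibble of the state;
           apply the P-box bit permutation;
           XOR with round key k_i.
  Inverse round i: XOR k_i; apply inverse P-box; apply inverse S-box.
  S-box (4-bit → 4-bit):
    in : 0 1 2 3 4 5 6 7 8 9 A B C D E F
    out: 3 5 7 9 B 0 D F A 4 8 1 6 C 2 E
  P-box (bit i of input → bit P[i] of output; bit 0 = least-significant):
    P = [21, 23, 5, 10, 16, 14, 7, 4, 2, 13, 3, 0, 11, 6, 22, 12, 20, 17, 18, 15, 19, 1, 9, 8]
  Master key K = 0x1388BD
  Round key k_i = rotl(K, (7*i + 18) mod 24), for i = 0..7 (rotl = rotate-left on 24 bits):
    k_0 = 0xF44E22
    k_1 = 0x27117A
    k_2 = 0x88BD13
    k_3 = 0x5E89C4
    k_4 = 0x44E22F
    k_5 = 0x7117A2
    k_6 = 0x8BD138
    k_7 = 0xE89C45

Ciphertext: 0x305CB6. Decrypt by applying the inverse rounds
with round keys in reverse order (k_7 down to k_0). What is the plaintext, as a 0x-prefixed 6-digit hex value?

0x27986A

s_0 = ciphertext = 0x305CB6
s_1 = InvRound(s_0, k_7) = 0x03CAFC
s_2 = InvRound(s_1, k_6) = 0x654B9E
s_3 = InvRound(s_2, k_5) = 0x51318D
s_4 = InvRound(s_3, k_4) = 0xF6A529
s_5 = InvRound(s_4, k_3) = 0xB50797
s_6 = InvRound(s_5, k_2) = 0x16301B
s_7 = InvRound(s_6, k_1) = 0xABE8B1
s_8 = InvRound(s_7, k_0) = 0x27986A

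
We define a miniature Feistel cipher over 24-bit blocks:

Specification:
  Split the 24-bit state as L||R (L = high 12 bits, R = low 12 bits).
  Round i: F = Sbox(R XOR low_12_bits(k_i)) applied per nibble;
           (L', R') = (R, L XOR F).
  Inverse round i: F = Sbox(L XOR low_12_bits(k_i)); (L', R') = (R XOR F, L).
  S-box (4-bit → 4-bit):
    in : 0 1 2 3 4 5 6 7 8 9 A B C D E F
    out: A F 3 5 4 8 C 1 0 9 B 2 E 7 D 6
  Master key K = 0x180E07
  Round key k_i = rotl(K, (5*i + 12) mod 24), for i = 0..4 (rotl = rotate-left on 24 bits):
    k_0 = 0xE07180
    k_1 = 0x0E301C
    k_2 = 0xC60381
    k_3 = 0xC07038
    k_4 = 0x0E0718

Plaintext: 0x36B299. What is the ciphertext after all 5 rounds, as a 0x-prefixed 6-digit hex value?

s_0 = plaintext = 0x36B299
s_1 = Round(s_0, k_0) = 0x299692
s_2 = Round(s_1, k_1) = 0x692E94
s_3 = Round(s_2, k_2) = 0xE9416A
s_4 = Round(s_3, k_3) = 0x16A117
s_5 = Round(s_4, k_4) = 0x117DCC

0x117DCC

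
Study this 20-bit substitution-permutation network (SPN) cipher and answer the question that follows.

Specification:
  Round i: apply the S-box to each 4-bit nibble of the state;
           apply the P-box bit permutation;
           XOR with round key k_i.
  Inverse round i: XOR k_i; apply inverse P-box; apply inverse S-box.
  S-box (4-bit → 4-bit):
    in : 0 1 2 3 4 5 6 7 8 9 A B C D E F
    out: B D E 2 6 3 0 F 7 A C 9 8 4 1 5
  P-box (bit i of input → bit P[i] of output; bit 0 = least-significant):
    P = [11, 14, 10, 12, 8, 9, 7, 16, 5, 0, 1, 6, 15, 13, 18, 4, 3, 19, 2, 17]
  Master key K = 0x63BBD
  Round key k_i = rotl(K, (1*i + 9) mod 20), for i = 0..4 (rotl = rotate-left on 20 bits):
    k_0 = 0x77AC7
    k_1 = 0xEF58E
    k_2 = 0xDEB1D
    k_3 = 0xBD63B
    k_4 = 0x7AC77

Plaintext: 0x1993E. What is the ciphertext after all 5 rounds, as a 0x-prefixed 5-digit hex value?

0x8B4C1

s_0 = plaintext = 0x1993E
s_1 = Round(s_0, k_0) = 0x5509A
s_2 = Round(s_1, k_1) = 0x743E7
s_3 = Round(s_2, k_2) = 0x39610
s_4 = Round(s_3, k_3) = 0x2AFAB
s_5 = Round(s_4, k_4) = 0x8B4C1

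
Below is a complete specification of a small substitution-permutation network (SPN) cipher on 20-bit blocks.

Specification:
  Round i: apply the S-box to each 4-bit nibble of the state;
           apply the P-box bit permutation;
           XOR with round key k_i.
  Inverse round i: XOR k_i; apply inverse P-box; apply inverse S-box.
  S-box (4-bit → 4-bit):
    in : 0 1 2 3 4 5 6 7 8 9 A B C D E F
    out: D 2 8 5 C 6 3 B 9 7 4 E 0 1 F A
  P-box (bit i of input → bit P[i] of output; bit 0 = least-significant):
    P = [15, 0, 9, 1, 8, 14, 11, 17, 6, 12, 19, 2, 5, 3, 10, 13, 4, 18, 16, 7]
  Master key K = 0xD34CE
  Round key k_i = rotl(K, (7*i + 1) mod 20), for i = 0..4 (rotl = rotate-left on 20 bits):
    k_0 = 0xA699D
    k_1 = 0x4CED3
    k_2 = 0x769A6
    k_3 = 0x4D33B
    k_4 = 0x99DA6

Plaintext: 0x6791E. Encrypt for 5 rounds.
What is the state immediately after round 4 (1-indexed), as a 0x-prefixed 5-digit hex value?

0x61E3F

s_0 = plaintext = 0x6791E
s_1 = Round(s_0, k_0) = 0x69BE6
s_2 = Round(s_1, k_1) = 0xA13EE
s_3 = Round(s_2, k_2) = 0xCA2ED
s_4 = Round(s_3, k_3) = 0x61E3F
s_5 = Round(s_4, k_4) = 0x584F9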